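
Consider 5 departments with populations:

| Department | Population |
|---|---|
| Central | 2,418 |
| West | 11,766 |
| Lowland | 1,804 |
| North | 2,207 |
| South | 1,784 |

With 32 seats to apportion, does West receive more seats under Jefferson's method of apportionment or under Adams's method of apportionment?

Jefferson: Central 4, West 19, Lowland 3, North 3, South 3.
Adams: Central 4, West 18, Lowland 3, North 4, South 3.
West gets 19 under Jefferson and 18 under Adams.

Jefferson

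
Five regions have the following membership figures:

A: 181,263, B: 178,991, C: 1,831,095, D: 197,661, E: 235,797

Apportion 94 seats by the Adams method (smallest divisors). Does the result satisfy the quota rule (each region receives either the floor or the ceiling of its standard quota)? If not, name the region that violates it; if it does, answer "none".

C

Standard quotas: A 6.491, B 6.410, C 65.575, D 7.079, E 8.444.
Adams allocation: A 7, B 7, C 64, D 7, E 9.
C has quota 65.575 (lower 65, upper 66) but receives 64 — outside the quota interval.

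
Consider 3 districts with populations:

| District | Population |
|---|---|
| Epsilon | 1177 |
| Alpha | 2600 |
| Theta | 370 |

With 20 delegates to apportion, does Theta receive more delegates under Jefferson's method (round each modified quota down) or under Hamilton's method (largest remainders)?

Hamilton

Jefferson: Epsilon 6, Alpha 13, Theta 1.
Hamilton: Epsilon 6, Alpha 12, Theta 2.
Theta gets 1 under Jefferson and 2 under Hamilton.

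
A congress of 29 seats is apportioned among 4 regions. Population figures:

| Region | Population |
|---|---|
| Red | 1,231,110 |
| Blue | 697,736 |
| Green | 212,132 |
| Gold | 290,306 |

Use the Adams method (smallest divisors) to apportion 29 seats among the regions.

Red=14, Blue=8, Green=3, Gold=4

Standard divisor 2431284/29 ≈ 83837.379; standard quotas: Red 14.685, Blue 8.322, Green 2.530, Gold 3.463.
Rounding up gives 15, 9, 3, 4 = 31 seats, so the divisor must be adjusted.
With modified divisor 91300: modified quotas Red 13.484, Blue 7.642, Green 2.323, Gold 3.180.
Rounding up: Red 14, Blue 8, Green 3, Gold 4 (total 29).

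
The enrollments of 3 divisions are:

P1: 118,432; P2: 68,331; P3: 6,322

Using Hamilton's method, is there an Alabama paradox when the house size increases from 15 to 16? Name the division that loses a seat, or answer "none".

P3

At 15 seats: P1 9, P2 5, P3 1.
At 16 seats: P1 10, P2 6, P3 0.
P3 drops from 1 to 0.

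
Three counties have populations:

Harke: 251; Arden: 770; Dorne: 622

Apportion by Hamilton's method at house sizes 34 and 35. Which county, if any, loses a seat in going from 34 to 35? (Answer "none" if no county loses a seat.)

none

At 34 seats: Harke 5, Arden 16, Dorne 13.
At 35 seats: Harke 5, Arden 17, Dorne 13.
No county's allocation decreased.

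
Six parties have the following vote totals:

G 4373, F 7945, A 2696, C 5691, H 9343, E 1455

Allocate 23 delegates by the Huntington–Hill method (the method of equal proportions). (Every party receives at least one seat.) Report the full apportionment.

G 3, F 6, A 2, C 4, H 7, E 1

With divisor 1357: modified quotas G 3.223, F 5.855, A 1.987, C 4.194, H 6.885, E 1.072.
Geometric-mean thresholds: G √(3·4)=3.464, F √(5·6)=5.477, A √(1·2)=1.414, C √(4·5)=4.472, H √(6·7)=6.481, E √(1·2)=1.414.
Each quota rounded against its threshold gives G 3, F 6, A 2, C 4, H 7, E 1 (total 23).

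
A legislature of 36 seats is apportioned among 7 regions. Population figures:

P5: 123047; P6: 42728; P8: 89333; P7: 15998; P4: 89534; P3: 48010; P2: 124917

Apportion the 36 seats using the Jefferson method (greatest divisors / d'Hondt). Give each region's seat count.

P5=8; P6=3; P8=6; P7=1; P4=6; P3=3; P2=9

Standard divisor 533567/36 ≈ 14821.306; standard quotas: P5 8.302, P6 2.883, P8 6.027, P7 1.079, P4 6.041, P3 3.239, P2 8.428.
Rounding down gives 8, 2, 6, 1, 6, 3, 8 = 34 seats, so the divisor must be adjusted.
With modified divisor 13800: modified quotas P5 8.916, P6 3.096, P8 6.473, P7 1.159, P4 6.488, P3 3.479, P2 9.052.
Rounding down: P5 8, P6 3, P8 6, P7 1, P4 6, P3 3, P2 9 (total 36).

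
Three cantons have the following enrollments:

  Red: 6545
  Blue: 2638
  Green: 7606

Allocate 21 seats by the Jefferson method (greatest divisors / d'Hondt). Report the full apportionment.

Red=8, Blue=3, Green=10

Standard divisor 16789/21 ≈ 799.476; standard quotas: Red 8.187, Blue 3.300, Green 9.514.
Rounding down gives 8, 3, 9 = 20 seats, so the divisor must be adjusted.
With modified divisor 740: modified quotas Red 8.845, Blue 3.565, Green 10.278.
Rounding down: Red 8, Blue 3, Green 10 (total 21).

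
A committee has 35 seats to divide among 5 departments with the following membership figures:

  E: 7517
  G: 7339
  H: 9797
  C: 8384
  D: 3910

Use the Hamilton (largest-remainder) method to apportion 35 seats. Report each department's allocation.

Standard divisor: 36947 ÷ 35 ≈ 1055.629.
Standard quotas: E 7.1209, G 6.9523, H 9.2807, C 7.9422, D 3.7040.
Lower quotas: E 7, G 6, H 9, C 7, D 3 (sum 32, leaving 3 seats).
Remainders in descending order: G 0.9523, C 0.9422, D 0.7040, H 0.2807, E 0.1209.
Largest remainders: G, C, D receive the extra seats.

E 7, G 7, H 9, C 8, D 4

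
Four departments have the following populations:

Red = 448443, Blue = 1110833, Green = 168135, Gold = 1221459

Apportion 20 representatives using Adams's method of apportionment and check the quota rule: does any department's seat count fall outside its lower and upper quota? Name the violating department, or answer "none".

none

Standard quotas: Red 3.041, Blue 7.534, Green 1.140, Gold 8.284.
Adams allocation: Red 3, Blue 7, Green 2, Gold 8.
Every allocation lies between the lower and upper quota.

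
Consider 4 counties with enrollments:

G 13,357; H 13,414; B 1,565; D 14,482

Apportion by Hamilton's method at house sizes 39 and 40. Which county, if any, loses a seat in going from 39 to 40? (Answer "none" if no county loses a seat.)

B

At 39 seats: G 12, H 12, B 2, D 13.
At 40 seats: G 12, H 13, B 1, D 14.
B drops from 2 to 1.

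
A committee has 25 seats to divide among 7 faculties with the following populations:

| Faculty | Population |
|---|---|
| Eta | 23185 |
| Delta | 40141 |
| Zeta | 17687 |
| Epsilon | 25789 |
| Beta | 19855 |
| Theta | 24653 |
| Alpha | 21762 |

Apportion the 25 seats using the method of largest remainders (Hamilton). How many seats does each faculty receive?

Eta=3, Delta=6, Zeta=2, Epsilon=4, Beta=3, Theta=4, Alpha=3

The standard divisor is 173072/25 ≈ 6922.88.
Standard quotas: Eta 3.3490, Delta 5.7983, Zeta 2.5549, Epsilon 3.7252, Beta 2.8680, Theta 3.5611, Alpha 3.1435.
Lower quotas: Eta 3, Delta 5, Zeta 2, Epsilon 3, Beta 2, Theta 3, Alpha 3 (sum 21, leaving 4 seats).
Remainders in descending order: Beta 0.8680, Delta 0.7983, Epsilon 0.7252, Theta 0.5611, Zeta 0.5549, Eta 0.3490, Alpha 0.1435.
The surplus seats go to Beta, Delta, Epsilon, Theta.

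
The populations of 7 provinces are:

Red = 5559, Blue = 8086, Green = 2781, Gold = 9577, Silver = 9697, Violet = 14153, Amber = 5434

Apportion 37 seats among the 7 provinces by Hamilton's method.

Red 4; Blue 5; Green 2; Gold 6; Silver 7; Violet 9; Amber 4

Total 55287; standard divisor 55287/37 ≈ 1494.243.
Standard quotas: Red 3.7203, Blue 5.4114, Green 1.8611, Gold 6.4093, Silver 6.4896, Violet 9.4717, Amber 3.6366.
Lower quotas: Red 3, Blue 5, Green 1, Gold 6, Silver 6, Violet 9, Amber 3 (sum 33, leaving 4 seats).
Remainders in descending order: Green 0.8611, Red 0.7203, Amber 0.6366, Silver 0.4896, Violet 0.4717, Blue 0.4114, Gold 0.4093.
Largest remainders: Green, Red, Amber, Silver receive the extra seats.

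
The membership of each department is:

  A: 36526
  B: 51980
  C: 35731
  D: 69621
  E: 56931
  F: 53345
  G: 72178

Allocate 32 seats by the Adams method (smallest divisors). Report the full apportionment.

Standard divisor 376312/32 ≈ 11759.75; standard quotas: A 3.106, B 4.420, C 3.038, D 5.920, E 4.841, F 4.536, G 6.138.
Rounding up gives 4, 5, 4, 6, 5, 5, 7 = 36 seats, so the divisor must be adjusted.
With modified divisor 13200: modified quotas A 2.767, B 3.938, C 2.707, D 5.274, E 4.313, F 4.041, G 5.468.
Rounding up: A 3, B 4, C 3, D 6, E 5, F 5, G 6 (total 32).

A=3; B=4; C=3; D=6; E=5; F=5; G=6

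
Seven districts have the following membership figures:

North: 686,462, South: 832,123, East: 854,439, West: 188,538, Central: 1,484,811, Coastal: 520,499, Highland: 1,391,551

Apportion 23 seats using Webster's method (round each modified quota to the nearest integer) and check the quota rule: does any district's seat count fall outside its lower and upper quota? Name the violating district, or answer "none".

Standard quotas: North 2.650, South 3.212, East 3.298, West 0.728, Central 5.731, Coastal 2.009, Highland 5.372.
Webster allocation: North 3, South 3, East 3, West 1, Central 6, Coastal 2, Highland 5.
Every allocation lies between the lower and upper quota.

none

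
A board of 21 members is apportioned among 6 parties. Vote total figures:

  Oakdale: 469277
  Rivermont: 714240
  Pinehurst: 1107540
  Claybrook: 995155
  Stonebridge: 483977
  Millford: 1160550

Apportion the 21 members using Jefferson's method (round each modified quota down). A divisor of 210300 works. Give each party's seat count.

With modified divisor 210300: modified quotas Oakdale 2.231, Rivermont 3.396, Pinehurst 5.266, Claybrook 4.732, Stonebridge 2.301, Millford 5.519.
Rounding down: Oakdale 2, Rivermont 3, Pinehurst 5, Claybrook 4, Stonebridge 2, Millford 5 (total 21).

Oakdale=2, Rivermont=3, Pinehurst=5, Claybrook=4, Stonebridge=2, Millford=5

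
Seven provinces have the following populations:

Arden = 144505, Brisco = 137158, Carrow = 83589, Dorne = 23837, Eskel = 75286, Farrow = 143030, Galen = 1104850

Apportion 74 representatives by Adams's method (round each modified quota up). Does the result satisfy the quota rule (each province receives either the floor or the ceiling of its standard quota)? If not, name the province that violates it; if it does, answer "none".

Standard quotas: Arden 6.245, Brisco 5.928, Carrow 3.613, Dorne 1.030, Eskel 3.254, Farrow 6.181, Galen 47.749.
Adams allocation: Arden 7, Brisco 6, Carrow 4, Dorne 1, Eskel 4, Farrow 6, Galen 46.
Galen has quota 47.749 (lower 47, upper 48) but receives 46 — outside the quota interval.

Galen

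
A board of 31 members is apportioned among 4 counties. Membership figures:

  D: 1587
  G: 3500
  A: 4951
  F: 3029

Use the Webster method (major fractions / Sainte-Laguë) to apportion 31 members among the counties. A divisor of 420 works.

D: 4, G: 8, A: 12, F: 7

With modified divisor 420: modified quotas D 3.779, G 8.333, A 11.788, F 7.212.
Rounding to the nearest integer: D 4, G 8, A 12, F 7 (total 31).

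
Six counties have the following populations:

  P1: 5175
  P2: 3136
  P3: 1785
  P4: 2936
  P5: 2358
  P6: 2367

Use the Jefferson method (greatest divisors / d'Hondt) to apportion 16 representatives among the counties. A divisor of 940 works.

With modified divisor 940: modified quotas P1 5.505, P2 3.336, P3 1.899, P4 3.123, P5 2.509, P6 2.518.
Rounding down: P1 5, P2 3, P3 1, P4 3, P5 2, P6 2 (total 16).

P1: 5, P2: 3, P3: 1, P4: 3, P5: 2, P6: 2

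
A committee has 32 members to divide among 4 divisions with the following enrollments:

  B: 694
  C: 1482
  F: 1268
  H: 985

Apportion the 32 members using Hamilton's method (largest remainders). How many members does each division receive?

Standard divisor: 4429 ÷ 32 ≈ 138.406.
Standard quotas: B 5.014, C 10.708, F 9.161, H 7.117.
Lower quotas: B 5, C 10, F 9, H 7 (sum 31, leaving 1 seat).
Remainders in descending order: C 0.708, F 0.161, H 0.117, B 0.014.
Largest remainder: C receives the extra seat.

B 5, C 11, F 9, H 7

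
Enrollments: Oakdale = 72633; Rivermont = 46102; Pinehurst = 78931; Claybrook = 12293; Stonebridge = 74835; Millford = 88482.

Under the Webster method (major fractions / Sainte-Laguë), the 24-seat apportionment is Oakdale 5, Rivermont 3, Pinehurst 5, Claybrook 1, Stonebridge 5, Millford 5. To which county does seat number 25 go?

Priority for the next seat is population ÷ (current seats + 0.5).
Priorities: Oakdale 13206.000, Rivermont 13172.000, Pinehurst 14351.091, Claybrook 8195.333, Stonebridge 13606.364, Millford 16087.636.
Highest priority: Millford.

Millford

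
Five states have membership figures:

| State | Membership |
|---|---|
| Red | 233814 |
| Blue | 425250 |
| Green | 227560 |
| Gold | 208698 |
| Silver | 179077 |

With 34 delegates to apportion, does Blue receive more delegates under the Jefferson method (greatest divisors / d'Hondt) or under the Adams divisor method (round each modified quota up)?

Jefferson: Red 6, Blue 12, Green 6, Gold 5, Silver 5.
Adams: Red 6, Blue 11, Green 6, Gold 6, Silver 5.
Blue gets 12 under Jefferson and 11 under Adams.

Jefferson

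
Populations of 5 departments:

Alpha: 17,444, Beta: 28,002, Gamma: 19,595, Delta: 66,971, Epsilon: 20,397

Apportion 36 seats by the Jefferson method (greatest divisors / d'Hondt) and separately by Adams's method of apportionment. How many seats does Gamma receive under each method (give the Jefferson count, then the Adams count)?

4 and 5

Jefferson: Alpha 4, Beta 7, Gamma 4, Delta 16, Epsilon 5.
Adams: Alpha 4, Beta 7, Gamma 5, Delta 15, Epsilon 5.
Gamma gets 4 under Jefferson and 5 under Adams.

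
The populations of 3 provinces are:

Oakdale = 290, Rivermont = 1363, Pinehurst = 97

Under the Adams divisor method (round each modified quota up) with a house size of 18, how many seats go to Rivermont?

Standard divisor 1750/18 ≈ 97.222; standard quotas: Oakdale 2.983, Rivermont 14.019, Pinehurst 0.998.
Rounding up gives 3, 15, 1 = 19 seats, so the divisor must be adjusted.
With modified divisor 100: modified quotas Oakdale 2.900, Rivermont 13.630, Pinehurst 0.970.
Rounding up: Oakdale 3, Rivermont 14, Pinehurst 1 (total 18).
Rivermont receives 14.

14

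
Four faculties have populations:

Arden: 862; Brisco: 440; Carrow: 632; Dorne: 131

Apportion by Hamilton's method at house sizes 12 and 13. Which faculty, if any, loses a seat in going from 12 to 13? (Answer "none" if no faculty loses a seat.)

none

At 12 seats: Arden 5, Brisco 2, Carrow 4, Dorne 1.
At 13 seats: Arden 5, Brisco 3, Carrow 4, Dorne 1.
No faculty's allocation decreased.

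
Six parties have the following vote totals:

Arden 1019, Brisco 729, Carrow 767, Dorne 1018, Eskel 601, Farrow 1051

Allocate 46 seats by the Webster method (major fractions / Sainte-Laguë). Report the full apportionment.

Standard divisor 5185/46 ≈ 112.717; standard quotas: Arden 9.040, Brisco 6.468, Carrow 6.805, Dorne 9.031, Eskel 5.332, Farrow 9.324.
Rounding to the nearest integer gives 9, 6, 7, 9, 5, 9 = 45 seats, so the divisor must be adjusted.
With modified divisor 111: modified quotas Arden 9.180, Brisco 6.568, Carrow 6.910, Dorne 9.171, Eskel 5.414, Farrow 9.468.
Rounding to the nearest integer: Arden 9, Brisco 7, Carrow 7, Dorne 9, Eskel 5, Farrow 9 (total 46).

Arden=9, Brisco=7, Carrow=7, Dorne=9, Eskel=5, Farrow=9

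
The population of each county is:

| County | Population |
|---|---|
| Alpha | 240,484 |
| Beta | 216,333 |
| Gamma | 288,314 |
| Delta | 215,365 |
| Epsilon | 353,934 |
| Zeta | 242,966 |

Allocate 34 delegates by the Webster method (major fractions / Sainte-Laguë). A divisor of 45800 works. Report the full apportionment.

With modified divisor 45800: modified quotas Alpha 5.251, Beta 4.723, Gamma 6.295, Delta 4.702, Epsilon 7.728, Zeta 5.305.
Rounding to the nearest integer: Alpha 5, Beta 5, Gamma 6, Delta 5, Epsilon 8, Zeta 5 (total 34).

Alpha 5; Beta 5; Gamma 6; Delta 5; Epsilon 8; Zeta 5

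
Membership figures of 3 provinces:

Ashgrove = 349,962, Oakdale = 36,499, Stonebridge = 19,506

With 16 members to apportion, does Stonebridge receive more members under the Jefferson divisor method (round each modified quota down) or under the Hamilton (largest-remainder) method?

Hamilton

Jefferson: Ashgrove 15, Oakdale 1, Stonebridge 0.
Hamilton: Ashgrove 14, Oakdale 1, Stonebridge 1.
Stonebridge gets 0 under Jefferson and 1 under Hamilton.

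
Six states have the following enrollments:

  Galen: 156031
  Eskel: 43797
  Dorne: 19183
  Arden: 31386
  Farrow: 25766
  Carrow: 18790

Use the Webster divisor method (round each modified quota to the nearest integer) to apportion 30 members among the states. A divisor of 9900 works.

Galen 16; Eskel 4; Dorne 2; Arden 3; Farrow 3; Carrow 2

With modified divisor 9900: modified quotas Galen 15.761, Eskel 4.424, Dorne 1.938, Arden 3.170, Farrow 2.603, Carrow 1.898.
Rounding to the nearest integer: Galen 16, Eskel 4, Dorne 2, Arden 3, Farrow 3, Carrow 2 (total 30).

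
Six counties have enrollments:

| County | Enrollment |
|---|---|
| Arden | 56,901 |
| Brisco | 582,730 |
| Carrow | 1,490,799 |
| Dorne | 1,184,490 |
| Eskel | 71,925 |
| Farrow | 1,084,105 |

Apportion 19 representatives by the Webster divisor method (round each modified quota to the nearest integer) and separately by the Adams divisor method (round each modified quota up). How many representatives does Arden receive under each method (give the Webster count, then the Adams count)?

Webster: Arden 0, Brisco 3, Carrow 6, Dorne 5, Eskel 0, Farrow 5.
Adams: Arden 1, Brisco 2, Carrow 6, Dorne 5, Eskel 1, Farrow 4.
Arden gets 0 under Webster and 1 under Adams.

0 and 1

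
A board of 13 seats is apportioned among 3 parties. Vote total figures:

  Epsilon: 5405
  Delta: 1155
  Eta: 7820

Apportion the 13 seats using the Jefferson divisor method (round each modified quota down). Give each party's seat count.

Standard divisor 14380/13 ≈ 1106.154; standard quotas: Epsilon 4.886, Delta 1.044, Eta 7.070.
Rounding down gives 4, 1, 7 = 12 seats, so the divisor must be adjusted.
With modified divisor 1000: modified quotas Epsilon 5.405, Delta 1.155, Eta 7.820.
Rounding down: Epsilon 5, Delta 1, Eta 7 (total 13).

Epsilon 5; Delta 1; Eta 7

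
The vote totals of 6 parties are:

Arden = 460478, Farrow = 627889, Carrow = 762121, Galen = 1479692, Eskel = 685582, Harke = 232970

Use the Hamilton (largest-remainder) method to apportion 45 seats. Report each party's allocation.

Standard divisor: 4248732 ÷ 45 ≈ 94416.267.
Standard quotas: Arden 4.8771, Farrow 6.6502, Carrow 8.0719, Galen 15.6720, Eskel 7.2613, Harke 2.4675.
Lower quotas: Arden 4, Farrow 6, Carrow 8, Galen 15, Eskel 7, Harke 2 (sum 42, leaving 3 seats).
Remainders in descending order: Arden 0.8771, Galen 0.6720, Farrow 0.6502, Harke 0.4675, Eskel 0.2613, Carrow 0.0719.
Largest remainders: Arden, Galen, Farrow receive the extra seats.

Arden 5, Farrow 7, Carrow 8, Galen 16, Eskel 7, Harke 2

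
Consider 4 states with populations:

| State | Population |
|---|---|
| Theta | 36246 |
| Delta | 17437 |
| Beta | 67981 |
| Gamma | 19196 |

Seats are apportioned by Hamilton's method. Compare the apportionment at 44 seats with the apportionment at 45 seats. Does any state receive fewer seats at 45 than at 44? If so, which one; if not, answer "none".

At 44 seats: Theta 11, Delta 6, Beta 21, Gamma 6.
At 45 seats: Theta 12, Delta 5, Beta 22, Gamma 6.
Delta drops from 6 to 5.

Delta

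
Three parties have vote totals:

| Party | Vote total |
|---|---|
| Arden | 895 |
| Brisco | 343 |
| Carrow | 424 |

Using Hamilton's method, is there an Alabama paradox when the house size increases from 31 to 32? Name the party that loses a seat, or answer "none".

none

At 31 seats: Arden 17, Brisco 6, Carrow 8.
At 32 seats: Arden 17, Brisco 7, Carrow 8.
No party's allocation decreased.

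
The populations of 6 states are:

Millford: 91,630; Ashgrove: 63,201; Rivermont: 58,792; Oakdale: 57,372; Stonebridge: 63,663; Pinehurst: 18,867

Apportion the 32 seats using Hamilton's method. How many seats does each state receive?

Total 353525; standard divisor 353525/32 ≈ 11047.656.
Standard quotas: Millford 8.2941, Ashgrove 5.7208, Rivermont 5.3217, Oakdale 5.1931, Stonebridge 5.7626, Pinehurst 1.7078.
Lower quotas: Millford 8, Ashgrove 5, Rivermont 5, Oakdale 5, Stonebridge 5, Pinehurst 1 (sum 29, leaving 3 seats).
Remainders in descending order: Stonebridge 0.7626, Ashgrove 0.7208, Pinehurst 0.7078, Rivermont 0.3217, Millford 0.2941, Oakdale 0.1931.
Largest remainders: Stonebridge, Ashgrove, Pinehurst receive the extra seats.

Millford 8, Ashgrove 6, Rivermont 5, Oakdale 5, Stonebridge 6, Pinehurst 2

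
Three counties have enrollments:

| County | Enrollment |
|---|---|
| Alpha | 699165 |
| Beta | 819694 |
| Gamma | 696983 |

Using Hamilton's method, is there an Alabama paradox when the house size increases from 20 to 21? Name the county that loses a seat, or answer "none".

none

At 20 seats: Alpha 6, Beta 8, Gamma 6.
At 21 seats: Alpha 7, Beta 8, Gamma 6.
No county's allocation decreased.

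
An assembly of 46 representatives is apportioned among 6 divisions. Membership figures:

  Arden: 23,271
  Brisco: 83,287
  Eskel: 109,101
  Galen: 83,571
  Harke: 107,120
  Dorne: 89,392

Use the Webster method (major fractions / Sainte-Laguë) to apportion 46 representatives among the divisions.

Standard divisor 495742/46 ≈ 10777; standard quotas: Arden 2.159, Brisco 7.728, Eskel 10.124, Galen 7.755, Harke 9.940, Dorne 8.295.
Rounding to the nearest integer gives Arden 2, Brisco 8, Eskel 10, Galen 8, Harke 10, Dorne 8 — total 46, matching the house size, so no adjustment is needed.

Arden 2, Brisco 8, Eskel 10, Galen 8, Harke 10, Dorne 8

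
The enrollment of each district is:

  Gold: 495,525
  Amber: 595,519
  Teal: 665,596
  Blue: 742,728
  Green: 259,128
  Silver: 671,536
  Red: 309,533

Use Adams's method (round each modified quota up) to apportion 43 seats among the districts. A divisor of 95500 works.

Gold 6, Amber 7, Teal 7, Blue 8, Green 3, Silver 8, Red 4

With modified divisor 95500: modified quotas Gold 5.189, Amber 6.236, Teal 6.970, Blue 7.777, Green 2.713, Silver 7.032, Red 3.241.
Rounding up: Gold 6, Amber 7, Teal 7, Blue 8, Green 3, Silver 8, Red 4 (total 43).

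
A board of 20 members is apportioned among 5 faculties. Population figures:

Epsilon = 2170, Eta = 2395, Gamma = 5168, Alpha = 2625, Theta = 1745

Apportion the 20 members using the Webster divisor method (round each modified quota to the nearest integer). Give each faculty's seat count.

Epsilon=3; Eta=3; Gamma=7; Alpha=4; Theta=3

Standard divisor 14103/20 ≈ 705.15; standard quotas: Epsilon 3.077, Eta 3.396, Gamma 7.329, Alpha 3.723, Theta 2.475.
Rounding to the nearest integer gives 3, 3, 7, 4, 2 = 19 seats, so the divisor must be adjusted.
With modified divisor 691.75: modified quotas Epsilon 3.137, Eta 3.462, Gamma 7.471, Alpha 3.795, Theta 2.523.
Rounding to the nearest integer: Epsilon 3, Eta 3, Gamma 7, Alpha 4, Theta 3 (total 20).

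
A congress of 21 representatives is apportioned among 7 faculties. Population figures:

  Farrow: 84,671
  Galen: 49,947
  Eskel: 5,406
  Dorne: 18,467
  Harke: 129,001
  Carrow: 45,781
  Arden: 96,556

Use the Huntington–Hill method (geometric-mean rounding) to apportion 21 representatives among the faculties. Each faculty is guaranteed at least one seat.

With divisor 20991: modified quotas Farrow 4.034, Galen 2.379, Eskel 0.258, Dorne 0.880, Harke 6.146, Carrow 2.181, Arden 4.600.
Geometric-mean thresholds: Farrow √(4·5)=4.472, Galen √(2·3)=2.449, Eskel (min 1), Dorne (min 1), Harke √(6·7)=6.481, Carrow √(2·3)=2.449, Arden √(4·5)=4.472.
Each quota rounded against its threshold gives Farrow 4, Galen 2, Eskel 1, Dorne 1, Harke 6, Carrow 2, Arden 5 (total 21).

Farrow=4, Galen=2, Eskel=1, Dorne=1, Harke=6, Carrow=2, Arden=5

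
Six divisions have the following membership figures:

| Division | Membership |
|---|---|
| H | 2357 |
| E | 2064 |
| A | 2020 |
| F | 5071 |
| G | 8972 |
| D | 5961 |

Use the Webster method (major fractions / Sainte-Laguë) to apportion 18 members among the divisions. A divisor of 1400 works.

H=2; E=1; A=1; F=4; G=6; D=4

With modified divisor 1400: modified quotas H 1.684, E 1.474, A 1.443, F 3.622, G 6.409, D 4.258.
Rounding to the nearest integer: H 2, E 1, A 1, F 4, G 6, D 4 (total 18).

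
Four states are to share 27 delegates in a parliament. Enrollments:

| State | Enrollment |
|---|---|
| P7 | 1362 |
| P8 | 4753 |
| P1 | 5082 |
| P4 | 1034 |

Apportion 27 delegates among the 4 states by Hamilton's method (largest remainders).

Total 12231; standard divisor 12231/27 = 453.
Standard quotas: P7 3.0066, P8 10.4923, P1 11.2185, P4 2.2826.
Lower quotas: P7 3, P8 10, P1 11, P4 2 (sum 26, leaving 1 seat).
Remainders in descending order: P8 0.4923, P4 0.2826, P1 0.2185, P7 0.0066.
The surplus seat goes to P8.

P7 3, P8 11, P1 11, P4 2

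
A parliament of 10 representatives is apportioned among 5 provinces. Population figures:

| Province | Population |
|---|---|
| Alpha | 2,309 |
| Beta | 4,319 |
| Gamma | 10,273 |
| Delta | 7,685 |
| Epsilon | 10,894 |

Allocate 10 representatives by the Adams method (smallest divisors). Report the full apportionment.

Alpha=1; Beta=1; Gamma=3; Delta=2; Epsilon=3

Standard divisor 35480/10 ≈ 3548; standard quotas: Alpha 0.651, Beta 1.217, Gamma 2.895, Delta 2.166, Epsilon 3.070.
Rounding up gives 1, 2, 3, 3, 4 = 13 seats, so the divisor must be adjusted.
With modified divisor 4700: modified quotas Alpha 0.491, Beta 0.919, Gamma 2.186, Delta 1.635, Epsilon 2.318.
Rounding up: Alpha 1, Beta 1, Gamma 3, Delta 2, Epsilon 3 (total 10).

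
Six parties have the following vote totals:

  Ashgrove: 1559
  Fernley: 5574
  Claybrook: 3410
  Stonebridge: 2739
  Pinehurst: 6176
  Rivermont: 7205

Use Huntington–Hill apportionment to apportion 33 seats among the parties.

With divisor 808: modified quotas Ashgrove 1.929, Fernley 6.899, Claybrook 4.220, Stonebridge 3.390, Pinehurst 7.644, Rivermont 8.917.
Geometric-mean thresholds: Ashgrove √(1·2)=1.414, Fernley √(6·7)=6.481, Claybrook √(4·5)=4.472, Stonebridge √(3·4)=3.464, Pinehurst √(7·8)=7.483, Rivermont √(8·9)=8.485.
Each quota rounded against its threshold gives Ashgrove 2, Fernley 7, Claybrook 4, Stonebridge 3, Pinehurst 8, Rivermont 9 (total 33).

Ashgrove: 2, Fernley: 7, Claybrook: 4, Stonebridge: 3, Pinehurst: 8, Rivermont: 9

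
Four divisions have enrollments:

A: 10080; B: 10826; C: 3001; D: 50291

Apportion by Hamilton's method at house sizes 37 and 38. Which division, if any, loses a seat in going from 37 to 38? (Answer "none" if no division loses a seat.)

C

At 37 seats: A 5, B 5, C 2, D 25.
At 38 seats: A 5, B 6, C 1, D 26.
C drops from 2 to 1.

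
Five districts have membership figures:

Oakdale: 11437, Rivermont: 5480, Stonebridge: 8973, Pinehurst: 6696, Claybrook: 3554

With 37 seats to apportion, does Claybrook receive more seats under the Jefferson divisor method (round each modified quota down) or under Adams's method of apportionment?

Jefferson: Oakdale 12, Rivermont 6, Stonebridge 9, Pinehurst 7, Claybrook 3.
Adams: Oakdale 11, Rivermont 6, Stonebridge 9, Pinehurst 7, Claybrook 4.
Claybrook gets 3 under Jefferson and 4 under Adams.

Adams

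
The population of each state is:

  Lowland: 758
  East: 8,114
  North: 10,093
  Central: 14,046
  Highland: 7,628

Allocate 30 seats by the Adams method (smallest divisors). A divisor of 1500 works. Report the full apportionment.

With modified divisor 1500: modified quotas Lowland 0.505, East 5.409, North 6.729, Central 9.364, Highland 5.085.
Rounding up: Lowland 1, East 6, North 7, Central 10, Highland 6 (total 30).

Lowland: 1, East: 6, North: 7, Central: 10, Highland: 6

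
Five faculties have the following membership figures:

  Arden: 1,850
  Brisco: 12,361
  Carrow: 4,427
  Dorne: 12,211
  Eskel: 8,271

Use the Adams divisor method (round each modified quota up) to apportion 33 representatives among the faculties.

Arden 2, Brisco 10, Carrow 4, Dorne 10, Eskel 7

Standard divisor 39120/33 ≈ 1185.455; standard quotas: Arden 1.561, Brisco 10.427, Carrow 3.734, Dorne 10.301, Eskel 6.977.
Rounding up gives 2, 11, 4, 11, 7 = 35 seats, so the divisor must be adjusted.
With modified divisor 1300: modified quotas Arden 1.423, Brisco 9.508, Carrow 3.405, Dorne 9.393, Eskel 6.362.
Rounding up: Arden 2, Brisco 10, Carrow 4, Dorne 10, Eskel 7 (total 33).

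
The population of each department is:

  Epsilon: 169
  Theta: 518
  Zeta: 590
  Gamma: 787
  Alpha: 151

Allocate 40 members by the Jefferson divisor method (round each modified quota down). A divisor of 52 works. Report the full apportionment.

With modified divisor 52: modified quotas Epsilon 3.250, Theta 9.962, Zeta 11.346, Gamma 15.135, Alpha 2.904.
Rounding down: Epsilon 3, Theta 9, Zeta 11, Gamma 15, Alpha 2 (total 40).

Epsilon 3; Theta 9; Zeta 11; Gamma 15; Alpha 2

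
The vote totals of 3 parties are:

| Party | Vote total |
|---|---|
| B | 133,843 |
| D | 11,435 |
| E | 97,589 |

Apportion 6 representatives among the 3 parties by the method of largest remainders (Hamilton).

Total 242867; standard divisor 242867/6 ≈ 40477.833.
Standard quotas: B 3.3066, D 0.2825, E 2.4109.
Lower quotas: B 3, D 0, E 2 (sum 5, leaving 1 seat).
Remainders in descending order: E 0.4109, B 0.3066, D 0.2825.
The surplus seat goes to E.

B 3, D 0, E 3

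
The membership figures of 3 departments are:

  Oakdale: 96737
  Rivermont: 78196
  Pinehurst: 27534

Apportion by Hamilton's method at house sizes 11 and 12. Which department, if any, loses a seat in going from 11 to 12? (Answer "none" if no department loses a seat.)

Pinehurst

At 11 seats: Oakdale 5, Rivermont 4, Pinehurst 2.
At 12 seats: Oakdale 6, Rivermont 5, Pinehurst 1.
Pinehurst drops from 2 to 1.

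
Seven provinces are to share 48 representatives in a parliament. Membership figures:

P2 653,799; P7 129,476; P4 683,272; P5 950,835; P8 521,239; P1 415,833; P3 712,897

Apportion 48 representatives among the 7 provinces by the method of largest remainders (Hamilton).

P2 8, P7 2, P4 8, P5 11, P8 6, P1 5, P3 8

Total 4067351; standard divisor 4067351/48 ≈ 84736.479.
Standard quotas: P2 7.7157, P7 1.5280, P4 8.0635, P5 11.2211, P8 6.1513, P1 4.9074, P3 8.4131.
Lower quotas: P2 7, P7 1, P4 8, P5 11, P8 6, P1 4, P3 8 (sum 45, leaving 3 seats).
Remainders in descending order: P1 0.9074, P2 0.7157, P7 0.5280, P3 0.4131, P5 0.2211, P8 0.1513, P4 0.0635.
Largest remainders: P1, P2, P7 receive the extra seats.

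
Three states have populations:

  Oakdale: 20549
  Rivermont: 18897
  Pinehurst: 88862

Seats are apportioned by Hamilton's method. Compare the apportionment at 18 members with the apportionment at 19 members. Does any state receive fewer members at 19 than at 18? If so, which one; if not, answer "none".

none

At 18 seats: Oakdale 3, Rivermont 3, Pinehurst 12.
At 19 seats: Oakdale 3, Rivermont 3, Pinehurst 13.
No state's allocation decreased.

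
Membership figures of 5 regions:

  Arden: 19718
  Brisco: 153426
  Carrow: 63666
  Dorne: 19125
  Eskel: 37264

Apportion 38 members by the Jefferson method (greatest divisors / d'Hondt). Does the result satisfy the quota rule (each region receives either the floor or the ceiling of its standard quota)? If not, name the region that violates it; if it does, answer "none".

Brisco

Standard quotas: Arden 2.556, Brisco 19.885, Carrow 8.251, Dorne 2.479, Eskel 4.830.
Jefferson allocation: Arden 2, Brisco 21, Carrow 8, Dorne 2, Eskel 5.
Brisco has quota 19.885 (lower 19, upper 20) but receives 21 — outside the quota interval.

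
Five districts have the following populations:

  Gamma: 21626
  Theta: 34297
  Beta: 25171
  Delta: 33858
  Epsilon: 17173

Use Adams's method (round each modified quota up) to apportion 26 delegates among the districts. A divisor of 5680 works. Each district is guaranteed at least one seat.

Gamma: 4; Theta: 7; Beta: 5; Delta: 6; Epsilon: 4

With modified divisor 5680: modified quotas Gamma 3.807, Theta 6.038, Beta 4.432, Delta 5.961, Epsilon 3.023.
Rounding up: Gamma 4, Theta 7, Beta 5, Delta 6, Epsilon 4 (total 26).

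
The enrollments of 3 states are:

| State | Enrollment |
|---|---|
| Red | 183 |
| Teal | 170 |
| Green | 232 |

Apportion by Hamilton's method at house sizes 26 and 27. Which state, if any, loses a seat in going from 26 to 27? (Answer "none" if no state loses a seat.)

none

At 26 seats: Red 8, Teal 8, Green 10.
At 27 seats: Red 8, Teal 8, Green 11.
No state's allocation decreased.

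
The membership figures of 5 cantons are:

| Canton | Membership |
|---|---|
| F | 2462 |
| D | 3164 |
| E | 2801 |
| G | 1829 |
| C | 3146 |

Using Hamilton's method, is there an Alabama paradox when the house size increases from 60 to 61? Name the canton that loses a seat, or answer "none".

none

At 60 seats: F 11, D 14, E 13, G 8, C 14.
At 61 seats: F 11, D 15, E 13, G 8, C 14.
No canton's allocation decreased.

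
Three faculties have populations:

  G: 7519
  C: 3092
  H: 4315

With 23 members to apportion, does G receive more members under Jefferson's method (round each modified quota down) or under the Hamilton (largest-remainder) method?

Jefferson: G 12, C 5, H 6.
Hamilton: G 11, C 5, H 7.
G gets 12 under Jefferson and 11 under Hamilton.

Jefferson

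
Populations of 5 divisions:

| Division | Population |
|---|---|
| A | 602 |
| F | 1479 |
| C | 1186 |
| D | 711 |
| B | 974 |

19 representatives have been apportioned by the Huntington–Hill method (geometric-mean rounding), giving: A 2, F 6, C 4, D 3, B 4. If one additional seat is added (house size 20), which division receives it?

Priority for the next seat is population ÷ (√(s·(s+1))).
Priorities: A 245.765, F 228.215, C 265.198, D 205.248, B 217.793.
Highest priority: C.

C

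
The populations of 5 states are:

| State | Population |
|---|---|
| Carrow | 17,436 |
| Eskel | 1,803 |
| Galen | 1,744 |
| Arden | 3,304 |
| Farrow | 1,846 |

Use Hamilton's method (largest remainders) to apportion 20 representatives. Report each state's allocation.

The standard divisor is 26133/20 ≈ 1306.65.
Standard quotas: Carrow 13.3440, Eskel 1.3799, Galen 1.3347, Arden 2.5286, Farrow 1.4128.
Lower quotas: Carrow 13, Eskel 1, Galen 1, Arden 2, Farrow 1 (sum 18, leaving 2 seats).
Remainders in descending order: Arden 0.5286, Farrow 0.4128, Eskel 0.3799, Carrow 0.3440, Galen 0.3347.
The surplus seats go to Arden, Farrow.

Carrow 13, Eskel 1, Galen 1, Arden 3, Farrow 2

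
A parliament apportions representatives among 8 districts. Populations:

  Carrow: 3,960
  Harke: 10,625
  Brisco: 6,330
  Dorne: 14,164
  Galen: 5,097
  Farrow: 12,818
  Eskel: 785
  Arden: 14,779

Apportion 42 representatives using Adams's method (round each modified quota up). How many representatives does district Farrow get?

8

Standard divisor 68558/42 ≈ 1632.333; standard quotas: Carrow 2.426, Harke 6.509, Brisco 3.878, Dorne 8.677, Galen 3.123, Farrow 7.853, Eskel 0.481, Arden 9.054.
Rounding up gives 3, 7, 4, 9, 4, 8, 1, 10 = 46 seats, so the divisor must be adjusted.
With modified divisor 1800: modified quotas Carrow 2.200, Harke 5.903, Brisco 3.517, Dorne 7.869, Galen 2.832, Farrow 7.121, Eskel 0.436, Arden 8.211.
Rounding up: Carrow 3, Harke 6, Brisco 4, Dorne 8, Galen 3, Farrow 8, Eskel 1, Arden 9 (total 42).
Farrow receives 8.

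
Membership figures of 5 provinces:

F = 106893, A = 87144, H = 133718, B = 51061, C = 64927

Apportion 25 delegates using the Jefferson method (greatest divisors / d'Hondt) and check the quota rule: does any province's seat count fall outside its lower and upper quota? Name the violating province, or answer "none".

Standard quotas: F 6.022, A 4.910, H 7.534, B 2.877, C 3.658.
Jefferson allocation: F 6, A 5, H 8, B 3, C 3.
Every allocation lies between the lower and upper quota.

none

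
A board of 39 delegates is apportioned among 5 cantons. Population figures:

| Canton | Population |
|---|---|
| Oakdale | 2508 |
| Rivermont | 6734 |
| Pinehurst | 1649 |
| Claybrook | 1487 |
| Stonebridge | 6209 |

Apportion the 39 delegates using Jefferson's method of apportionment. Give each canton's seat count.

Oakdale 5, Rivermont 15, Pinehurst 3, Claybrook 3, Stonebridge 13

Standard divisor 18587/39 ≈ 476.59; standard quotas: Oakdale 5.262, Rivermont 14.130, Pinehurst 3.460, Claybrook 3.120, Stonebridge 13.028.
Rounding down gives 5, 14, 3, 3, 13 = 38 seats, so the divisor must be adjusted.
With modified divisor 446: modified quotas Oakdale 5.623, Rivermont 15.099, Pinehurst 3.697, Claybrook 3.334, Stonebridge 13.922.
Rounding down: Oakdale 5, Rivermont 15, Pinehurst 3, Claybrook 3, Stonebridge 13 (total 39).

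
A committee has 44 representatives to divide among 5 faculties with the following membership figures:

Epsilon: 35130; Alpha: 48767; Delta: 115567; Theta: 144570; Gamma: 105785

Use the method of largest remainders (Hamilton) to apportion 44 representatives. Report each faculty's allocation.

Epsilon 4, Alpha 5, Delta 11, Theta 14, Gamma 10

The standard divisor is 449819/44 ≈ 10223.159.
Standard quotas: Epsilon 3.4363, Alpha 4.7702, Delta 11.3044, Theta 14.1414, Gamma 10.3476.
Lower quotas: Epsilon 3, Alpha 4, Delta 11, Theta 14, Gamma 10 (sum 42, leaving 2 seats).
Remainders in descending order: Alpha 0.7702, Epsilon 0.4363, Gamma 0.3476, Delta 0.3044, Theta 0.1414.
The surplus seats go to Alpha, Epsilon.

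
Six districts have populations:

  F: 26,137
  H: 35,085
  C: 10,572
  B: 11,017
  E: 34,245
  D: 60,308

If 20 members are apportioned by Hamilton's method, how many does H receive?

4

Standard divisor: 177364 ÷ 20 ≈ 8868.2.
Standard quotas: F 2.9473, H 3.9563, C 1.1921, B 1.2423, E 3.8616, D 6.8005.
Lower quotas: F 2, H 3, C 1, B 1, E 3, D 6 (sum 16, leaving 4 seats).
Remainders in descending order: H 0.9563, F 0.9473, E 0.8616, D 0.8005, B 0.2423, C 0.1921.
The surplus seats go to H, F, E, D.
H receives 4.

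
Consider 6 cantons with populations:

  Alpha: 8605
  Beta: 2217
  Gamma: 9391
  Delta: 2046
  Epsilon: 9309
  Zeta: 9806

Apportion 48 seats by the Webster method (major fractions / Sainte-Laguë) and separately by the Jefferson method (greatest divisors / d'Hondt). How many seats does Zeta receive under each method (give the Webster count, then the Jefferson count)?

11 and 12

Webster: Alpha 10, Beta 3, Gamma 11, Delta 2, Epsilon 11, Zeta 11.
Jefferson: Alpha 10, Beta 2, Gamma 11, Delta 2, Epsilon 11, Zeta 12.
Zeta gets 11 under Webster and 12 under Jefferson.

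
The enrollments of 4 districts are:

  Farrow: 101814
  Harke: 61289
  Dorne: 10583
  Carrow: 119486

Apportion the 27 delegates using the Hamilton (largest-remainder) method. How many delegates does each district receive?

Farrow 9, Harke 6, Dorne 1, Carrow 11

The standard divisor is 293172/27 ≈ 10858.222.
Standard quotas: Farrow 9.3767, Harke 5.6445, Dorne 0.9747, Carrow 11.0042.
Lower quotas: Farrow 9, Harke 5, Dorne 0, Carrow 11 (sum 25, leaving 2 seats).
Remainders in descending order: Dorne 0.9747, Harke 0.6445, Farrow 0.3767, Carrow 0.0042.
The surplus seats go to Dorne, Harke.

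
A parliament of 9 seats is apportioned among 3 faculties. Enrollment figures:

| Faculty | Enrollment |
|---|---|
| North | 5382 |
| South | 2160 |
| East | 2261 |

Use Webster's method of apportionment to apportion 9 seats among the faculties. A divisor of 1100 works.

North=5; South=2; East=2

With modified divisor 1100: modified quotas North 4.893, South 1.964, East 2.055.
Rounding to the nearest integer: North 5, South 2, East 2 (total 9).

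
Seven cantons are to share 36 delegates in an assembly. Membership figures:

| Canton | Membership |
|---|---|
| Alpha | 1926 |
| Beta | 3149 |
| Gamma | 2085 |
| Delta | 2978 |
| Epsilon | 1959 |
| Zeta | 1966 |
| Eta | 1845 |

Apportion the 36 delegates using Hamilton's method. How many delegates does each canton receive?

Alpha 4, Beta 7, Gamma 5, Delta 7, Epsilon 4, Zeta 5, Eta 4

The standard divisor is 15908/36 ≈ 441.889.
Standard quotas: Alpha 4.359, Beta 7.126, Gamma 4.718, Delta 6.739, Epsilon 4.433, Zeta 4.449, Eta 4.175.
Lower quotas: Alpha 4, Beta 7, Gamma 4, Delta 6, Epsilon 4, Zeta 4, Eta 4 (sum 33, leaving 3 seats).
Remainders in descending order: Delta 0.739, Gamma 0.718, Zeta 0.449, Epsilon 0.433, Alpha 0.359, Eta 0.175, Beta 0.126.
Largest remainders: Delta, Gamma, Zeta receive the extra seats.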